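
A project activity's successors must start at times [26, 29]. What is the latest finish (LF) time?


LF = min of all successor start times
Successors start at: [26, 29]
LF = min(26, 29)
= 26


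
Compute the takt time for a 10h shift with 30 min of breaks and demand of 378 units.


Available = 10×60 - 30 = 570 min
Takt time = 570 / 378
= 1.51 min/unit


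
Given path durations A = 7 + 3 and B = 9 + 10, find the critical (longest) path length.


Path A: 7 + 3 = 10
Path B: 9 + 10 = 19
Critical path = longest = max(10, 19)
= 19 (Path B)


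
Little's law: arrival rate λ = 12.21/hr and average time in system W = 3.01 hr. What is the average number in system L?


Little's law: L = λ × W
= 12.21 × 3.01
= 36.75


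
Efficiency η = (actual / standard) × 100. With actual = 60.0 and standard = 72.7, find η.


Efficiency = (actual / standard) × 100
= (60.0 / 72.7) × 100
= 82.5%


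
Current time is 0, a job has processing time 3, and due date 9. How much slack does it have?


Slack = due - current_time - processing
= 9 - 0 - 3
= 6


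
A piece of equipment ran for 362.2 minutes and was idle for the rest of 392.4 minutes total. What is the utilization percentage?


Utilization = busy / total × 100
= 362.2 / 392.4 × 100
= 92.3%


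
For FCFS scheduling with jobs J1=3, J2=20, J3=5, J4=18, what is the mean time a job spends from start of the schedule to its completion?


Completion times:
  J1: completes at 3
  J2: completes at 23
  J3: completes at 28
  J4: completes at 46
Sum = 100
Average = 100/4
= 25.00


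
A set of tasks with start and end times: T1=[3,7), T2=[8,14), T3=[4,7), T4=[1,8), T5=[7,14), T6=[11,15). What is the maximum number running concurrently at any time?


Check each time point for overlaps:
  t=4: 3 tasks active (T1, T3, T4)
Max concurrent = 3


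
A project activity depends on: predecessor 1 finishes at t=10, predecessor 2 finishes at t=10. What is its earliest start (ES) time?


ES = max of all predecessor completion times
Predecessors: [10, 10]
ES = max(10, 10)
= 10


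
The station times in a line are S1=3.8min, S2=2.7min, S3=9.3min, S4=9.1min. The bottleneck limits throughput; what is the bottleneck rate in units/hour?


Bottleneck = longest station time
Station times: [3.8, 2.7, 9.3, 9.1]
Max = 9.3 min
Rate = 60 / 9.3
= 6.45 units/hour (bottleneck: 9.3min)


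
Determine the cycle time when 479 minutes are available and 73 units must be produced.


Cycle time = available time / demand
= 479 / 73
= 6.56 min/unit


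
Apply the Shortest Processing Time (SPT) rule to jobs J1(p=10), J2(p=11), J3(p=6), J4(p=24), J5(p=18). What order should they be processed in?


SPT: sort by shortest processing time
  J3: p=6
  J1: p=10
  J2: p=11
  J5: p=18
  J4: p=24
Order: J3 → J1 → J2 → J5 → J4


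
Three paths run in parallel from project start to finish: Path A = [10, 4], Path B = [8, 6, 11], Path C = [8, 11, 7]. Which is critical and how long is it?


Path A: 10 + 4 = 14
Path B: 8 + 6 + 11 = 25
Path C: 8 + 11 + 7 = 26
Critical path = longest = max(14, 25, 26)
= 26 (Path C)


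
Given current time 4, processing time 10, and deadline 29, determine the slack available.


Slack = due - current_time - processing
= 29 - 4 - 10
= 15


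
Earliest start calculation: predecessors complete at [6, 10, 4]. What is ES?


ES = max of all predecessor completion times
Predecessors: [6, 10, 4]
ES = max(6, 10, 4)
= 10


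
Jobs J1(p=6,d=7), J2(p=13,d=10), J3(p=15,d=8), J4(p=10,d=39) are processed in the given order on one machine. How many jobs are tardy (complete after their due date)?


Completion vs due date:
  J1: C=6, d=7 → on time
  J2: C=19, d=10 → TARDY
  J3: C=34, d=8 → TARDY
  J4: C=44, d=39 → TARDY
Tardy jobs: J2, J3, J4
Count = 3


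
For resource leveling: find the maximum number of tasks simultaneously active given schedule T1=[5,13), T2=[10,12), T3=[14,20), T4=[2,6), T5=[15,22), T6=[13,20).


Check each time point for overlaps:
  t=15: 3 tasks active (T3, T5, T6)
Max concurrent = 3


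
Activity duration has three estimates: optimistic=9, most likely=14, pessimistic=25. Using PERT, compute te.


te = (o + 4m + p) / 6
= (9 + 4×14 + 25) / 6
= (9 + 56 + 25) / 6
= 90 / 6
= 15.00


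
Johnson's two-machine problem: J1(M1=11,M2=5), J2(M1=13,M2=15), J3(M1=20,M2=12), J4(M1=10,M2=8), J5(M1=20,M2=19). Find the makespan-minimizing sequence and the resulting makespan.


Johnson's rule:
Group 1 (M1≤M2, sort by M1): ['J2']
Group 2 (M1>M2, sort desc M2): ['J5', 'J3', 'J4', 'J1']
Sequence: J2 → J5 → J3 → J4 → J1
Makespan calculation:
  J2: M1 done=13, M2 done=28
  J5: M1 done=33, M2 done=52
  J3: M1 done=53, M2 done=65
  J4: M1 done=63, M2 done=73
  J1: M1 done=74, M2 done=79
= Sequence: J2 → J5 → J3 → J4 → J1, Makespan: 79


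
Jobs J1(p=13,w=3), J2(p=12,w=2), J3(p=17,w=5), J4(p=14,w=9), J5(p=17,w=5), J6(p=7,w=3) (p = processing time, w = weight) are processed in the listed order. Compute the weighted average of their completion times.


Completion times:
  J1: C=13, w×C=3×13=39
  J2: C=25, w×C=2×25=50
  J3: C=42, w×C=5×42=210
  J4: C=56, w×C=9×56=504
  J5: C=73, w×C=5×73=365
  J6: C=80, w×C=3×80=240
Sum w×C = 1408
Sum w = 27
Weighted avg = 1408/27
= 52.15


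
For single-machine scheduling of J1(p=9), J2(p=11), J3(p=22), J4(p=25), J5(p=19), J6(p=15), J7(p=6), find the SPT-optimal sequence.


SPT: sort by shortest processing time
  J7: p=6
  J1: p=9
  J2: p=11
  J6: p=15
  J5: p=19
  J3: p=22
  J4: p=25
Order: J7 → J1 → J2 → J6 → J5 → J3 → J4


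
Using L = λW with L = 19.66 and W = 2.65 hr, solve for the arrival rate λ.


Little's law: L = λW → λ = L / W
= 19.66 / 2.65
= 7.42 per hour


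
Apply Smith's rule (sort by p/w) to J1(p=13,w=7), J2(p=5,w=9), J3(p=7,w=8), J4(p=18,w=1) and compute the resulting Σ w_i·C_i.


WSPT order (by p/w): J2 → J3 → J1 → J4
  J2: C=5, w·C=9×5=45
  J3: C=12, w·C=8×12=96
  J1: C=25, w·C=7×25=175
  J4: C=43, w·C=1×43=43
Σ w·C = 359
= 359


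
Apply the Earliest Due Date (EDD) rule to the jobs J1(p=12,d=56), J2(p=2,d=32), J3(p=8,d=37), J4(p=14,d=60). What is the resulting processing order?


EDD: sort by earliest due date
  J2: d=32, p=2
  J3: d=37, p=8
  J1: d=56, p=12
  J4: d=60, p=14
Order: J2 → J3 → J1 → J4


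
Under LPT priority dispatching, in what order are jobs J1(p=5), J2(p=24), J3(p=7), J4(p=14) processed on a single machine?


LPT: sort by longest processing time first
  J2: p=24
  J4: p=14
  J3: p=7
  J1: p=5
Order: J2 → J4 → J3 → J1


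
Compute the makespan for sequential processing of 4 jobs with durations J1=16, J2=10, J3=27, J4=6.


Sequential makespan: sum all processing times
= 16 + 10 + 27 + 6
= 59 time units


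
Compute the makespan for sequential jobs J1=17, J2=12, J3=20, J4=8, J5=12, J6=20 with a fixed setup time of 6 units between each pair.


Makespan = Σ processing + (n-1) × setup
= (17 + 12 + 20 + 8 + 12 + 20) + (6-1)×6
= 89 + 30
= 119 time units


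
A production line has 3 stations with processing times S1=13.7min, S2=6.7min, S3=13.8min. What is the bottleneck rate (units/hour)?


Bottleneck = longest station time
Station times: [13.7, 6.7, 13.8]
Max = 13.8 min
Rate = 60 / 13.8
= 4.35 units/hour (bottleneck: 13.8min)


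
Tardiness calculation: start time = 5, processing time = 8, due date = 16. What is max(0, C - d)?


Completion = start + processing = 5 + 8 = 13
Tardiness = max(0, C - d) = max(0, 13 - 16)
= max(0, -3)
= 0


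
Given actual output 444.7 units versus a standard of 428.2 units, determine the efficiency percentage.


Efficiency = (actual / standard) × 100
= (444.7 / 428.2) × 100
= 103.9%


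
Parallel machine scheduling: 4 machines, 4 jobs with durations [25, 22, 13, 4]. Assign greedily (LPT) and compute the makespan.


Jobs (LPT sorted): [25, 22, 13, 4]
Machines: 4
  J=25 → Machine 1 (load: 0+25=25)
  J=22 → Machine 2 (load: 0+22=22)
  J=13 → Machine 3 (load: 0+13=13)
  J=4 → Machine 4 (load: 0+4=4)
Machine loads: [25, 22, 13, 4]
Makespan = max = 25 time units


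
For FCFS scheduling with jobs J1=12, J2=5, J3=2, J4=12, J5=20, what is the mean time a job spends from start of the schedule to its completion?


Completion times:
  J1: completes at 12
  J2: completes at 17
  J3: completes at 19
  J4: completes at 31
  J5: completes at 51
Sum = 130
Average = 130/5
= 26.00


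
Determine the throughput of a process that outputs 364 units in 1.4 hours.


Throughput = units / time
= 364 / 1.4
= 260.0 units/hour


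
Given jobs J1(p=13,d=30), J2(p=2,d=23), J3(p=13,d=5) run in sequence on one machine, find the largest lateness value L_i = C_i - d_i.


Lateness per job (L = C - d):
  J1: C=13, d=30, L=-17
  J2: C=15, d=23, L=-8
  J3: C=28, d=5, L=23
Lmax = max(-17, -8, 23)
= 23


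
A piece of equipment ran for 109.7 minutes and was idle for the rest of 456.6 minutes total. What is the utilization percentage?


Utilization = busy / total × 100
= 109.7 / 456.6 × 100
= 24.0%


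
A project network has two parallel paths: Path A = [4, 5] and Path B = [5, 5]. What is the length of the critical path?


Path A: 4 + 5 = 9
Path B: 5 + 5 = 10
Critical path = longest = max(9, 10)
= 10 (Path B)


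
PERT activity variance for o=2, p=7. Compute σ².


σ² = ((p - o) / 6)² = (p - o)² / 36
= (7 - 2)² / 36
= 5² / 36
= 25 / 36
= 0.6944


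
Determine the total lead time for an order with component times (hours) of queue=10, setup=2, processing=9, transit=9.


Lead time = queue + setup + processing + transit
= 10 + 2 + 9 + 9
= 30 hours


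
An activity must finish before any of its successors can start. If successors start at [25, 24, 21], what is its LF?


LF = min of all successor start times
Successors start at: [25, 24, 21]
LF = min(25, 24, 21)
= 21


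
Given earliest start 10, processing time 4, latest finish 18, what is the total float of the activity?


EF = ES + duration = 10 + 4 = 14
LS = LF - duration = 18 - 4 = 14
Total Float = LF - EF = 18 - 14
(or LS - ES = 14 - 10)
= 4


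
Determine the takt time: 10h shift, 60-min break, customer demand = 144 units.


Available = 10×60 - 60 = 540 min
Takt time = 540 / 144
= 3.75 min/unit


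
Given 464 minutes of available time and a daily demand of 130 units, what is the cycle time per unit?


Cycle time = available time / demand
= 464 / 130
= 3.57 min/unit


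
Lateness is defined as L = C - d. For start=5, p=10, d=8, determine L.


Completion = 5 + 10 = 15
Lateness = C - d = 15 - 8
= 7


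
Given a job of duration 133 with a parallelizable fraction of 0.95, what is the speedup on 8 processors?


Amdahl's law: T_p = T × ((1-p) + p/N)
= 133 × ((1-0.95) + 0.95/8)
= 133 × (0.05 + 0.1187)
= 133 × 0.1688
= 22.44
Speedup = 133/22.44
= 5.93×


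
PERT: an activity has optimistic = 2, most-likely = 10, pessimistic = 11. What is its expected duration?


te = (o + 4m + p) / 6
= (2 + 4×10 + 11) / 6
= (2 + 40 + 11) / 6
= 53 / 6
= 8.83


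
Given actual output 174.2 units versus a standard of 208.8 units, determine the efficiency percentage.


Efficiency = (actual / standard) × 100
= (174.2 / 208.8) × 100
= 83.4%


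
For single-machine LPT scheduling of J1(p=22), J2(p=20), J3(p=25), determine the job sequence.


LPT: sort by longest processing time first
  J3: p=25
  J1: p=22
  J2: p=20
Order: J3 → J1 → J2


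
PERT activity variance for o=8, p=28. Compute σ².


σ² = ((p - o) / 6)² = (p - o)² / 36
= (28 - 8)² / 36
= 20² / 36
= 400 / 36
= 11.1111


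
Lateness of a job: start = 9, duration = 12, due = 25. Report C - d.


Completion = 9 + 12 = 21
Lateness = C - d = 21 - 25
= -4


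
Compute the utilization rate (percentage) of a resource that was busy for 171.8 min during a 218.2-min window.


Utilization = busy / total × 100
= 171.8 / 218.2 × 100
= 78.7%


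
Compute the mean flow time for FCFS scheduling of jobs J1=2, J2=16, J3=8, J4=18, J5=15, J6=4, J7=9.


Completion times:
  J1: completes at 2
  J2: completes at 18
  J3: completes at 26
  J4: completes at 44
  J5: completes at 59
  J6: completes at 63
  J7: completes at 72
Sum = 284
Average = 284/7
= 40.57


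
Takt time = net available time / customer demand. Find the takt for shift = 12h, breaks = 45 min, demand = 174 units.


Available = 12×60 - 45 = 675 min
Takt time = 675 / 174
= 3.88 min/unit


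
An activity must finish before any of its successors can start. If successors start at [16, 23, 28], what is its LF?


LF = min of all successor start times
Successors start at: [16, 23, 28]
LF = min(16, 23, 28)
= 16


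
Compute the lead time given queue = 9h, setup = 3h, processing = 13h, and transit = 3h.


Lead time = queue + setup + processing + transit
= 9 + 3 + 13 + 3
= 28 hours


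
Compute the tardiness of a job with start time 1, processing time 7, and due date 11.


Completion = start + processing = 1 + 7 = 8
Tardiness = max(0, C - d) = max(0, 8 - 11)
= max(0, -3)
= 0


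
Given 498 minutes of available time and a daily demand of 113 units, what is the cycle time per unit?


Cycle time = available time / demand
= 498 / 113
= 4.41 min/unit


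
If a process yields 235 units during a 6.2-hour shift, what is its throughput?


Throughput = units / time
= 235 / 6.2
= 37.9 units/hour


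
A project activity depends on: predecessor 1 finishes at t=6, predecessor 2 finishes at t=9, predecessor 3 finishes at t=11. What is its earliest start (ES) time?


ES = max of all predecessor completion times
Predecessors: [6, 9, 11]
ES = max(6, 9, 11)
= 11


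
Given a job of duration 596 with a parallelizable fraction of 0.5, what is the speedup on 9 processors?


Amdahl's law: T_p = T × ((1-p) + p/N)
= 596 × ((1-0.5) + 0.5/9)
= 596 × (0.50 + 0.0556)
= 596 × 0.5556
= 331.11
Speedup = 596/331.11
= 1.80×


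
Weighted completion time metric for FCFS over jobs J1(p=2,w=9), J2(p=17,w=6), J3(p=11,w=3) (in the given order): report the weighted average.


Completion times:
  J1: C=2, w×C=9×2=18
  J2: C=19, w×C=6×19=114
  J3: C=30, w×C=3×30=90
Sum w×C = 222
Sum w = 18
Weighted avg = 222/18
= 12.33


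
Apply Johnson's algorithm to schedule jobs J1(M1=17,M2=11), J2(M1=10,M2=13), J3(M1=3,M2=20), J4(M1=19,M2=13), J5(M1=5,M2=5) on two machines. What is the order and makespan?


Johnson's rule:
Group 1 (M1≤M2, sort by M1): ['J3', 'J5', 'J2']
Group 2 (M1>M2, sort desc M2): ['J4', 'J1']
Sequence: J3 → J5 → J2 → J4 → J1
Makespan calculation:
  J3: M1 done=3, M2 done=23
  J5: M1 done=8, M2 done=28
  J2: M1 done=18, M2 done=41
  J4: M1 done=37, M2 done=54
  J1: M1 done=54, M2 done=65
= Sequence: J3 → J5 → J2 → J4 → J1, Makespan: 65


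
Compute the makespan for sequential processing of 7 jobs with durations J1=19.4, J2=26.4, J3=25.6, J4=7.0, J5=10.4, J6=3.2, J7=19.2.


Sequential makespan: sum all processing times
= 19.4 + 26.4 + 25.6 + 7.0 + 10.4 + 3.2 + 19.2
= 111.2 time units


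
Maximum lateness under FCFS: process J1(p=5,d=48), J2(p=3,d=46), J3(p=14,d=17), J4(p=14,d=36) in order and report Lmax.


Lateness per job (L = C - d):
  J1: C=5, d=48, L=-43
  J2: C=8, d=46, L=-38
  J3: C=22, d=17, L=5
  J4: C=36, d=36, L=0
Lmax = max(-43, -38, 5, 0)
= 5


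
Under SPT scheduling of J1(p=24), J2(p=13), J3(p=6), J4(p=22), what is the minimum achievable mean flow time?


SPT order: J3 → J2 → J4 → J1
Completion times:
  J3: C=6
  J2: C=19
  J4: C=41
  J1: C=65
Sum = 131, n = 4
Mean flow = 131/4
= 32.75


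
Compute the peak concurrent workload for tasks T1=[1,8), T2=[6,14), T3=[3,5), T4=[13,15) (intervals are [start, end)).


Check each time point for overlaps:
  t=3: 2 tasks active (T1, T3)
Max concurrent = 2


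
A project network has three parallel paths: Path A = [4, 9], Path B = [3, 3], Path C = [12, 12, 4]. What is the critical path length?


Path A: 4 + 9 = 13
Path B: 3 + 3 = 6
Path C: 12 + 12 + 4 = 28
Critical path = longest = max(13, 6, 28)
= 28 (Path C)


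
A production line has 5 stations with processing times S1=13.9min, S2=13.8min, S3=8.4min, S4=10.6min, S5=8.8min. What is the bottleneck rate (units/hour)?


Bottleneck = longest station time
Station times: [13.9, 13.8, 8.4, 10.6, 8.8]
Max = 13.9 min
Rate = 60 / 13.9
= 4.32 units/hour (bottleneck: 13.9min)


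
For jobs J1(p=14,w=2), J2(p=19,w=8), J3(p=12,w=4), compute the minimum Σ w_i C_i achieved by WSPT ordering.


WSPT order (by p/w): J2 → J3 → J1
  J2: C=19, w·C=8×19=152
  J3: C=31, w·C=4×31=124
  J1: C=45, w·C=2×45=90
Σ w·C = 366
= 366


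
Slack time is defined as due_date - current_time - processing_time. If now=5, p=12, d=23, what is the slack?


Slack = due - current_time - processing
= 23 - 5 - 12
= 6


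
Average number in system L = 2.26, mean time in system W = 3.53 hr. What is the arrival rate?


Little's law: L = λW → λ = L / W
= 2.26 / 3.53
= 0.64 per hour


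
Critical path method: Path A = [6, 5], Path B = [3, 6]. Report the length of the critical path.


Path A: 6 + 5 = 11
Path B: 3 + 6 = 9
Critical path = longest = max(11, 9)
= 11 (Path A)


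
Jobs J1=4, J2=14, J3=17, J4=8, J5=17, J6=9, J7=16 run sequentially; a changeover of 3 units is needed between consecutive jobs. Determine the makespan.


Makespan = Σ processing + (n-1) × setup
= (4 + 14 + 17 + 8 + 17 + 9 + 16) + (7-1)×3
= 85 + 18
= 103 time units


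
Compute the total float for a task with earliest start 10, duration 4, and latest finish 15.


EF = ES + duration = 10 + 4 = 14
LS = LF - duration = 15 - 4 = 11
Total Float = LF - EF = 15 - 14
(or LS - ES = 11 - 10)
= 1


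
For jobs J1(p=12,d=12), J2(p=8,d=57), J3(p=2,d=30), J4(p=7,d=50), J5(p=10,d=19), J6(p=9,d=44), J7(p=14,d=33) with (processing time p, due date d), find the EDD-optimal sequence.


EDD: sort by earliest due date
  J1: d=12, p=12
  J5: d=19, p=10
  J3: d=30, p=2
  J7: d=33, p=14
  J6: d=44, p=9
  J4: d=50, p=7
  J2: d=57, p=8
Order: J1 → J5 → J3 → J7 → J6 → J4 → J2


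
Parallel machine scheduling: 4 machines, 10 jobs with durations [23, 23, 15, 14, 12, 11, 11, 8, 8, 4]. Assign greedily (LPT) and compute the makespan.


Jobs (LPT sorted): [23, 23, 15, 14, 12, 11, 11, 8, 8, 4]
Machines: 4
  J=23 → Machine 1 (load: 0+23=23)
  J=23 → Machine 2 (load: 0+23=23)
  J=15 → Machine 3 (load: 0+15=15)
  J=14 → Machine 4 (load: 0+14=14)
  J=12 → Machine 4 (load: 14+12=26)
  J=11 → Machine 3 (load: 15+11=26)
  J=11 → Machine 1 (load: 23+11=34)
  J=8 → Machine 2 (load: 23+8=31)
  J=8 → Machine 3 (load: 26+8=34)
  J=4 → Machine 4 (load: 26+4=30)
Machine loads: [34, 31, 34, 30]
Makespan = max = 34 time units


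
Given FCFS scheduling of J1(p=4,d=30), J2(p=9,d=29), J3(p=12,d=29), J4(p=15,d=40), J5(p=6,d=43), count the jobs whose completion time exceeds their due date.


Completion vs due date:
  J1: C=4, d=30 → on time
  J2: C=13, d=29 → on time
  J3: C=25, d=29 → on time
  J4: C=40, d=40 → on time
  J5: C=46, d=43 → TARDY
Tardy jobs: J5
Count = 1


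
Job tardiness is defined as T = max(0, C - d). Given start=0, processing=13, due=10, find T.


Completion = start + processing = 0 + 13 = 13
Tardiness = max(0, C - d) = max(0, 13 - 10)
= max(0, 3)
= 3


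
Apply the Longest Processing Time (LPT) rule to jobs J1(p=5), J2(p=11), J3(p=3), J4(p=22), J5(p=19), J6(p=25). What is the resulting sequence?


LPT: sort by longest processing time first
  J6: p=25
  J4: p=22
  J5: p=19
  J2: p=11
  J1: p=5
  J3: p=3
Order: J6 → J4 → J5 → J2 → J1 → J3


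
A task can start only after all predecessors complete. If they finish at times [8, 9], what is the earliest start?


ES = max of all predecessor completion times
Predecessors: [8, 9]
ES = max(8, 9)
= 9


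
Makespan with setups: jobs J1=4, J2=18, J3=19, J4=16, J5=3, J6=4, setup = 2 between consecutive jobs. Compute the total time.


Makespan = Σ processing + (n-1) × setup
= (4 + 18 + 19 + 16 + 3 + 4) + (6-1)×2
= 64 + 10
= 74 time units


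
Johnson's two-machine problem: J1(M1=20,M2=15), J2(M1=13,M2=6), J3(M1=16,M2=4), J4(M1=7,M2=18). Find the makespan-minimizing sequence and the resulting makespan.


Johnson's rule:
Group 1 (M1≤M2, sort by M1): ['J4']
Group 2 (M1>M2, sort desc M2): ['J1', 'J2', 'J3']
Sequence: J4 → J1 → J2 → J3
Makespan calculation:
  J4: M1 done=7, M2 done=25
  J1: M1 done=27, M2 done=42
  J2: M1 done=40, M2 done=48
  J3: M1 done=56, M2 done=60
= Sequence: J4 → J1 → J2 → J3, Makespan: 60


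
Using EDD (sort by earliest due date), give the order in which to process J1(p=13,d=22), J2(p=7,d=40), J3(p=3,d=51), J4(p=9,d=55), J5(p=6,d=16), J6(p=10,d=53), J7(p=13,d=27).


EDD: sort by earliest due date
  J5: d=16, p=6
  J1: d=22, p=13
  J7: d=27, p=13
  J2: d=40, p=7
  J3: d=51, p=3
  J6: d=53, p=10
  J4: d=55, p=9
Order: J5 → J1 → J7 → J2 → J3 → J6 → J4


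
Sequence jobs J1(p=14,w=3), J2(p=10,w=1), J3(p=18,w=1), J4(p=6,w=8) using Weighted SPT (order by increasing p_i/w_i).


WSPT (Smith's rule): sort by p/w ascending
  J4: p/w = 6/8 = 0.750
  J1: p/w = 14/3 = 4.667
  J2: p/w = 10/1 = 10.000
  J3: p/w = 18/1 = 18.000
Order: J4 → J1 → J2 → J3


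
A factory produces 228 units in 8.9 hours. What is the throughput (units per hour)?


Throughput = units / time
= 228 / 8.9
= 25.6 units/hour


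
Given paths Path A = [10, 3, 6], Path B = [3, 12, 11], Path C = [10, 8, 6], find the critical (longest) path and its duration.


Path A: 10 + 3 + 6 = 19
Path B: 3 + 12 + 11 = 26
Path C: 10 + 8 + 6 = 24
Critical path = longest = max(19, 26, 24)
= 26 (Path B)


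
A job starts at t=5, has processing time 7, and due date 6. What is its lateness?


Completion = 5 + 7 = 12
Lateness = C - d = 12 - 6
= 6


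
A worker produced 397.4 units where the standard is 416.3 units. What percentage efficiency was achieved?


Efficiency = (actual / standard) × 100
= (397.4 / 416.3) × 100
= 95.5%


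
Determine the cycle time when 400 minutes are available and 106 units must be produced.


Cycle time = available time / demand
= 400 / 106
= 3.77 min/unit


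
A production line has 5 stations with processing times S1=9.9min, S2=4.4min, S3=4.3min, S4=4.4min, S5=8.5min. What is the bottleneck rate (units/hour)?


Bottleneck = longest station time
Station times: [9.9, 4.4, 4.3, 4.4, 8.5]
Max = 9.9 min
Rate = 60 / 9.9
= 6.06 units/hour (bottleneck: 9.9min)


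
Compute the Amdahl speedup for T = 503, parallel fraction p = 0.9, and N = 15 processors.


Amdahl's law: T_p = T × ((1-p) + p/N)
= 503 × ((1-0.9) + 0.9/15)
= 503 × (0.10 + 0.0600)
= 503 × 0.1600
= 80.48
Speedup = 503/80.48
= 6.25×


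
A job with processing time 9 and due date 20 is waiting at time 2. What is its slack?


Slack = due - current_time - processing
= 20 - 2 - 9
= 9


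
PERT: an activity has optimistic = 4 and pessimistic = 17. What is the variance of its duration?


σ² = ((p - o) / 6)² = (p - o)² / 36
= (17 - 4)² / 36
= 13² / 36
= 169 / 36
= 4.6944


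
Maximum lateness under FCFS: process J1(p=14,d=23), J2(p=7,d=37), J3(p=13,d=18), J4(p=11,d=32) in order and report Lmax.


Lateness per job (L = C - d):
  J1: C=14, d=23, L=-9
  J2: C=21, d=37, L=-16
  J3: C=34, d=18, L=16
  J4: C=45, d=32, L=13
Lmax = max(-9, -16, 16, 13)
= 16


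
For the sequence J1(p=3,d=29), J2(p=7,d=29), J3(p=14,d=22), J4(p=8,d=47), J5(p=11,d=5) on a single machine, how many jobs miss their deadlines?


Completion vs due date:
  J1: C=3, d=29 → on time
  J2: C=10, d=29 → on time
  J3: C=24, d=22 → TARDY
  J4: C=32, d=47 → on time
  J5: C=43, d=5 → TARDY
Tardy jobs: J3, J5
Count = 2


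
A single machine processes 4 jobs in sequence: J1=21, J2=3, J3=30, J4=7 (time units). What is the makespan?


Sequential makespan: sum all processing times
= 21 + 3 + 30 + 7
= 61 time units


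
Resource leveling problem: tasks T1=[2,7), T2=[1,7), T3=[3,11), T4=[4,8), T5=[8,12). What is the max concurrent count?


Check each time point for overlaps:
  t=4: 4 tasks active (T1, T2, T3, T4)
Max concurrent = 4


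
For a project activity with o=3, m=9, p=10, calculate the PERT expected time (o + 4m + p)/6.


te = (o + 4m + p) / 6
= (3 + 4×9 + 10) / 6
= (3 + 36 + 10) / 6
= 49 / 6
= 8.17


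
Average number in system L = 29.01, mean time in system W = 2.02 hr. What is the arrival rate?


Little's law: L = λW → λ = L / W
= 29.01 / 2.02
= 14.36 per hour


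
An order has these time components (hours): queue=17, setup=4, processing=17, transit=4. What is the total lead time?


Lead time = queue + setup + processing + transit
= 17 + 4 + 17 + 4
= 42 hours


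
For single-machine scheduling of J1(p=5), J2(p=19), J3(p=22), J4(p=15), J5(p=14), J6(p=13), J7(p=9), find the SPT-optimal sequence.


SPT: sort by shortest processing time
  J1: p=5
  J7: p=9
  J6: p=13
  J5: p=14
  J4: p=15
  J2: p=19
  J3: p=22
Order: J1 → J7 → J6 → J5 → J4 → J2 → J3


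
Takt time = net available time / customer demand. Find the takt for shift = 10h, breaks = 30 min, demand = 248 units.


Available = 10×60 - 30 = 570 min
Takt time = 570 / 248
= 2.30 min/unit


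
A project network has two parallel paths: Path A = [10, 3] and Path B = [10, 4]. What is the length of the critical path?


Path A: 10 + 3 = 13
Path B: 10 + 4 = 14
Critical path = longest = max(13, 14)
= 14 (Path B)


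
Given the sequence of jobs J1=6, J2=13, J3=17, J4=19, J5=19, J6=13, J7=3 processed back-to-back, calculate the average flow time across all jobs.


Completion times:
  J1: completes at 6
  J2: completes at 19
  J3: completes at 36
  J4: completes at 55
  J5: completes at 74
  J6: completes at 87
  J7: completes at 90
Sum = 367
Average = 367/7
= 52.43


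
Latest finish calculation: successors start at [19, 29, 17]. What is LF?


LF = min of all successor start times
Successors start at: [19, 29, 17]
LF = min(19, 29, 17)
= 17


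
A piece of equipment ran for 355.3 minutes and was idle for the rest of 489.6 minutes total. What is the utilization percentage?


Utilization = busy / total × 100
= 355.3 / 489.6 × 100
= 72.6%


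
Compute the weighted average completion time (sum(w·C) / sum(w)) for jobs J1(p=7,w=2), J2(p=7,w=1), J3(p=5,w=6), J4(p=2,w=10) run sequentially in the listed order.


Completion times:
  J1: C=7, w×C=2×7=14
  J2: C=14, w×C=1×14=14
  J3: C=19, w×C=6×19=114
  J4: C=21, w×C=10×21=210
Sum w×C = 352
Sum w = 19
Weighted avg = 352/19
= 18.53


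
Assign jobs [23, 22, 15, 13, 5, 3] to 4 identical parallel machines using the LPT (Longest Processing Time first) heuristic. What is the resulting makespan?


Jobs (LPT sorted): [23, 22, 15, 13, 5, 3]
Machines: 4
  J=23 → Machine 1 (load: 0+23=23)
  J=22 → Machine 2 (load: 0+22=22)
  J=15 → Machine 3 (load: 0+15=15)
  J=13 → Machine 4 (load: 0+13=13)
  J=5 → Machine 4 (load: 13+5=18)
  J=3 → Machine 3 (load: 15+3=18)
Machine loads: [23, 22, 18, 18]
Makespan = max = 23 time units


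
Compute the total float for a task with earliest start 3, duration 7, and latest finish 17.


EF = ES + duration = 3 + 7 = 10
LS = LF - duration = 17 - 7 = 10
Total Float = LF - EF = 17 - 10
(or LS - ES = 10 - 3)
= 7


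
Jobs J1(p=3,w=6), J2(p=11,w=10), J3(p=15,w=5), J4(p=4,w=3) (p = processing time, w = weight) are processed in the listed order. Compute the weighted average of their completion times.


Completion times:
  J1: C=3, w×C=6×3=18
  J2: C=14, w×C=10×14=140
  J3: C=29, w×C=5×29=145
  J4: C=33, w×C=3×33=99
Sum w×C = 402
Sum w = 24
Weighted avg = 402/24
= 16.75


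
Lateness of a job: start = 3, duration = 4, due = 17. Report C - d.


Completion = 3 + 4 = 7
Lateness = C - d = 7 - 17
= -10


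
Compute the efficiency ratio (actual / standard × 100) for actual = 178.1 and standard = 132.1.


Efficiency = (actual / standard) × 100
= (178.1 / 132.1) × 100
= 134.8%


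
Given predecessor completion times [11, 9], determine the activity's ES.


ES = max of all predecessor completion times
Predecessors: [11, 9]
ES = max(11, 9)
= 11


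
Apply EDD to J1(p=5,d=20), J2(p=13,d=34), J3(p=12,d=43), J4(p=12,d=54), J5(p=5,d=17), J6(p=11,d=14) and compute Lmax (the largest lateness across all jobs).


EDD order: J6 → J5 → J1 → J2 → J3 → J4
Completion and lateness:
  J6: C=11, d=14, L=11-14=-3
  J5: C=16, d=17, L=16-17=-1
  J1: C=21, d=20, L=21-20=1
  J2: C=34, d=34, L=34-34=0
  J3: C=46, d=43, L=46-43=3
  J4: C=58, d=54, L=58-54=4
Lmax = max(-3, -1, 1, 0, 3, 4)
= 4


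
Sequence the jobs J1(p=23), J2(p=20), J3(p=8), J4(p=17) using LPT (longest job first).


LPT: sort by longest processing time first
  J1: p=23
  J2: p=20
  J4: p=17
  J3: p=8
Order: J1 → J2 → J4 → J3


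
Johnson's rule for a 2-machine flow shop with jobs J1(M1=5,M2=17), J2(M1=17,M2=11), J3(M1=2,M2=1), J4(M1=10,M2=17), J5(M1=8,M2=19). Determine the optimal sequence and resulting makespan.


Johnson's rule:
Group 1 (M1≤M2, sort by M1): ['J1', 'J5', 'J4']
Group 2 (M1>M2, sort desc M2): ['J2', 'J3']
Sequence: J1 → J5 → J4 → J2 → J3
Makespan calculation:
  J1: M1 done=5, M2 done=22
  J5: M1 done=13, M2 done=41
  J4: M1 done=23, M2 done=58
  J2: M1 done=40, M2 done=69
  J3: M1 done=42, M2 done=70
= Sequence: J1 → J5 → J4 → J2 → J3, Makespan: 70


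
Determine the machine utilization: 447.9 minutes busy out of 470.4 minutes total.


Utilization = busy / total × 100
= 447.9 / 470.4 × 100
= 95.2%


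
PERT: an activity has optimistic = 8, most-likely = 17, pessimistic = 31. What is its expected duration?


te = (o + 4m + p) / 6
= (8 + 4×17 + 31) / 6
= (8 + 68 + 31) / 6
= 107 / 6
= 17.83


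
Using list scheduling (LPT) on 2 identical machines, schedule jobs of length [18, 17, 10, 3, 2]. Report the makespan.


Jobs (LPT sorted): [18, 17, 10, 3, 2]
Machines: 2
  J=18 → Machine 1 (load: 0+18=18)
  J=17 → Machine 2 (load: 0+17=17)
  J=10 → Machine 2 (load: 17+10=27)
  J=3 → Machine 1 (load: 18+3=21)
  J=2 → Machine 1 (load: 21+2=23)
Machine loads: [23, 27]
Makespan = max = 27 time units


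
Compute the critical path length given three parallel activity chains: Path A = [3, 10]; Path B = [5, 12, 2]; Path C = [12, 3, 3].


Path A: 3 + 10 = 13
Path B: 5 + 12 + 2 = 19
Path C: 12 + 3 + 3 = 18
Critical path = longest = max(13, 19, 18)
= 19 (Path B)


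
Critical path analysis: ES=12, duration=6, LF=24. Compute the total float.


EF = ES + duration = 12 + 6 = 18
LS = LF - duration = 24 - 6 = 18
Total Float = LF - EF = 24 - 18
(or LS - ES = 18 - 12)
= 6


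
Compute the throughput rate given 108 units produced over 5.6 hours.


Throughput = units / time
= 108 / 5.6
= 19.3 units/hour


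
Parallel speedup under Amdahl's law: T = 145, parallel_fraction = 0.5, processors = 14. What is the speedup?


Amdahl's law: T_p = T × ((1-p) + p/N)
= 145 × ((1-0.5) + 0.5/14)
= 145 × (0.50 + 0.0357)
= 145 × 0.5357
= 77.68
Speedup = 145/77.68
= 1.87×


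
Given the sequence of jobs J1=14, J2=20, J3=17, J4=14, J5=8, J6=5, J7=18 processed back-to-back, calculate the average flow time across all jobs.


Completion times:
  J1: completes at 14
  J2: completes at 34
  J3: completes at 51
  J4: completes at 65
  J5: completes at 73
  J6: completes at 78
  J7: completes at 96
Sum = 411
Average = 411/7
= 58.71


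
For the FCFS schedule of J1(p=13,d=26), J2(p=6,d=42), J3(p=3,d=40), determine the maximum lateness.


Lateness per job (L = C - d):
  J1: C=13, d=26, L=-13
  J2: C=19, d=42, L=-23
  J3: C=22, d=40, L=-18
Lmax = max(-13, -23, -18)
= -13


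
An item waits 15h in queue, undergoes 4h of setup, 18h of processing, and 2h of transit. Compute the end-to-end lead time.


Lead time = queue + setup + processing + transit
= 15 + 4 + 18 + 2
= 39 hours


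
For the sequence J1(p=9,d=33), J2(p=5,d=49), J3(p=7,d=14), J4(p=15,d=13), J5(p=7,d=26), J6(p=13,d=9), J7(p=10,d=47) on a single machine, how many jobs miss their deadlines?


Completion vs due date:
  J1: C=9, d=33 → on time
  J2: C=14, d=49 → on time
  J3: C=21, d=14 → TARDY
  J4: C=36, d=13 → TARDY
  J5: C=43, d=26 → TARDY
  J6: C=56, d=9 → TARDY
  J7: C=66, d=47 → TARDY
Tardy jobs: J3, J4, J5, J6, J7
Count = 5


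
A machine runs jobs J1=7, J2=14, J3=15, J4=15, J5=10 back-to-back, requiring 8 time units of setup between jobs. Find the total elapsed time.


Makespan = Σ processing + (n-1) × setup
= (7 + 14 + 15 + 15 + 10) + (5-1)×8
= 61 + 32
= 93 time units


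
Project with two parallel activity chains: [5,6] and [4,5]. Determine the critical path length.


Path A: 5 + 6 = 11
Path B: 4 + 5 = 9
Critical path = longest = max(11, 9)
= 11 (Path A)


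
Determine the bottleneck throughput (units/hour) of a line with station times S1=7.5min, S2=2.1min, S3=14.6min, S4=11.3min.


Bottleneck = longest station time
Station times: [7.5, 2.1, 14.6, 11.3]
Max = 14.6 min
Rate = 60 / 14.6
= 4.11 units/hour (bottleneck: 14.6min)


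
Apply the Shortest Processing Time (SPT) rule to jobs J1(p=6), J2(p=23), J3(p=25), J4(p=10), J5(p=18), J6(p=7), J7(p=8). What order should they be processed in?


SPT: sort by shortest processing time
  J1: p=6
  J6: p=7
  J7: p=8
  J4: p=10
  J5: p=18
  J2: p=23
  J3: p=25
Order: J1 → J6 → J7 → J4 → J5 → J2 → J3


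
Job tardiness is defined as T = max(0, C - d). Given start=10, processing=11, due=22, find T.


Completion = start + processing = 10 + 11 = 21
Tardiness = max(0, C - d) = max(0, 21 - 22)
= max(0, -1)
= 0


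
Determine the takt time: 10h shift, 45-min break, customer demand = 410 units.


Available = 10×60 - 45 = 555 min
Takt time = 555 / 410
= 1.35 min/unit


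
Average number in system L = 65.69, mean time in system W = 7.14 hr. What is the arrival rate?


Little's law: L = λW → λ = L / W
= 65.69 / 7.14
= 9.20 per hour


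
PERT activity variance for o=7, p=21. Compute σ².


σ² = ((p - o) / 6)² = (p - o)² / 36
= (21 - 7)² / 36
= 14² / 36
= 196 / 36
= 5.4444


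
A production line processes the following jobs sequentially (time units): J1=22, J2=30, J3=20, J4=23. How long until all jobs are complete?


Sequential makespan: sum all processing times
= 22 + 30 + 20 + 23
= 95 time units


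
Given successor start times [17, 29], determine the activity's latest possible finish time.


LF = min of all successor start times
Successors start at: [17, 29]
LF = min(17, 29)
= 17


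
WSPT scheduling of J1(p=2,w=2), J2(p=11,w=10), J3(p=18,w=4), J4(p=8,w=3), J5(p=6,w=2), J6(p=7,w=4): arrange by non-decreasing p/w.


WSPT (Smith's rule): sort by p/w ascending
  J1: p/w = 2/2 = 1.000
  J2: p/w = 11/10 = 1.100
  J6: p/w = 7/4 = 1.750
  J4: p/w = 8/3 = 2.667
  J5: p/w = 6/2 = 3.000
  J3: p/w = 18/4 = 4.500
Order: J1 → J2 → J6 → J4 → J5 → J3


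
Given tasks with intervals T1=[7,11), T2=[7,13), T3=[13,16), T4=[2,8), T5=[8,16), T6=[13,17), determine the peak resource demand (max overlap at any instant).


Check each time point for overlaps:
  t=7: 3 tasks active (T1, T2, T4)
Max concurrent = 3


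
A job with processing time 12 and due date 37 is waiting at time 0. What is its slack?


Slack = due - current_time - processing
= 37 - 0 - 12
= 25


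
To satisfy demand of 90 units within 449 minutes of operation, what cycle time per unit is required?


Cycle time = available time / demand
= 449 / 90
= 4.99 min/unit


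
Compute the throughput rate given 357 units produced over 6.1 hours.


Throughput = units / time
= 357 / 6.1
= 58.5 units/hour


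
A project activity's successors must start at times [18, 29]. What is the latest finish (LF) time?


LF = min of all successor start times
Successors start at: [18, 29]
LF = min(18, 29)
= 18


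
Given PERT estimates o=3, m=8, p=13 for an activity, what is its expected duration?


te = (o + 4m + p) / 6
= (3 + 4×8 + 13) / 6
= (3 + 32 + 13) / 6
= 48 / 6
= 8.00


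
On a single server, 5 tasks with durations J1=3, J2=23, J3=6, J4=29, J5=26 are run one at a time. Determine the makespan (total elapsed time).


Sequential makespan: sum all processing times
= 3 + 23 + 6 + 29 + 26
= 87 time units


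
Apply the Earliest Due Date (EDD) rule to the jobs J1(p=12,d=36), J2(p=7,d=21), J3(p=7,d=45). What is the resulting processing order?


EDD: sort by earliest due date
  J2: d=21, p=7
  J1: d=36, p=12
  J3: d=45, p=7
Order: J2 → J1 → J3


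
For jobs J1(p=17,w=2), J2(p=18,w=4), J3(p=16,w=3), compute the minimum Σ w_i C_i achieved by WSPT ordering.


WSPT order (by p/w): J2 → J3 → J1
  J2: C=18, w·C=4×18=72
  J3: C=34, w·C=3×34=102
  J1: C=51, w·C=2×51=102
Σ w·C = 276
= 276


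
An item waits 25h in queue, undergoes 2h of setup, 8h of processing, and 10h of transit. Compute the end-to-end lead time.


Lead time = queue + setup + processing + transit
= 25 + 2 + 8 + 10
= 45 hours


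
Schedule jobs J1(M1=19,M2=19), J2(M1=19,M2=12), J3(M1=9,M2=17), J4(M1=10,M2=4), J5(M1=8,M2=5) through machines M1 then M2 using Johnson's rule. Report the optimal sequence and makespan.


Johnson's rule:
Group 1 (M1≤M2, sort by M1): ['J3', 'J1']
Group 2 (M1>M2, sort desc M2): ['J2', 'J5', 'J4']
Sequence: J3 → J1 → J2 → J5 → J4
Makespan calculation:
  J3: M1 done=9, M2 done=26
  J1: M1 done=28, M2 done=47
  J2: M1 done=47, M2 done=59
  J5: M1 done=55, M2 done=64
  J4: M1 done=65, M2 done=69
= Sequence: J3 → J1 → J2 → J5 → J4, Makespan: 69


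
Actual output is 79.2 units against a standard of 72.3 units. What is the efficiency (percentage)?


Efficiency = (actual / standard) × 100
= (79.2 / 72.3) × 100
= 109.5%


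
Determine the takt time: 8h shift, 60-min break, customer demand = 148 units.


Available = 8×60 - 60 = 420 min
Takt time = 420 / 148
= 2.84 min/unit


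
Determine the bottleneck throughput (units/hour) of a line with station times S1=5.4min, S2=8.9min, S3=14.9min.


Bottleneck = longest station time
Station times: [5.4, 8.9, 14.9]
Max = 14.9 min
Rate = 60 / 14.9
= 4.03 units/hour (bottleneck: 14.9min)


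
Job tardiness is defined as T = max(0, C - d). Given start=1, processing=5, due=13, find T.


Completion = start + processing = 1 + 5 = 6
Tardiness = max(0, C - d) = max(0, 6 - 13)
= max(0, -7)
= 0


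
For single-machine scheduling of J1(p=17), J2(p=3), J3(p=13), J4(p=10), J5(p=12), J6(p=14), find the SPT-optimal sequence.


SPT: sort by shortest processing time
  J2: p=3
  J4: p=10
  J5: p=12
  J3: p=13
  J6: p=14
  J1: p=17
Order: J2 → J4 → J5 → J3 → J6 → J1


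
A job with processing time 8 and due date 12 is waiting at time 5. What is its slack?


Slack = due - current_time - processing
= 12 - 5 - 8
= -1


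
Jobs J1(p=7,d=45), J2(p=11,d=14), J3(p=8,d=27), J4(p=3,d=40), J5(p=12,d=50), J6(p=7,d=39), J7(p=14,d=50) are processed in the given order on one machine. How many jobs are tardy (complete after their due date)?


Completion vs due date:
  J1: C=7, d=45 → on time
  J2: C=18, d=14 → TARDY
  J3: C=26, d=27 → on time
  J4: C=29, d=40 → on time
  J5: C=41, d=50 → on time
  J6: C=48, d=39 → TARDY
  J7: C=62, d=50 → TARDY
Tardy jobs: J2, J6, J7
Count = 3


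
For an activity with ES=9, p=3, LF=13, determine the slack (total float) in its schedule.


EF = ES + duration = 9 + 3 = 12
LS = LF - duration = 13 - 3 = 10
Total Float = LF - EF = 13 - 12
(or LS - ES = 10 - 9)
= 1


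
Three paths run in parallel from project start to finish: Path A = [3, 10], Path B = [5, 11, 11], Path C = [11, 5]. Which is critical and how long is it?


Path A: 3 + 10 = 13
Path B: 5 + 11 + 11 = 27
Path C: 11 + 5 = 16
Critical path = longest = max(13, 27, 16)
= 27 (Path B)
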